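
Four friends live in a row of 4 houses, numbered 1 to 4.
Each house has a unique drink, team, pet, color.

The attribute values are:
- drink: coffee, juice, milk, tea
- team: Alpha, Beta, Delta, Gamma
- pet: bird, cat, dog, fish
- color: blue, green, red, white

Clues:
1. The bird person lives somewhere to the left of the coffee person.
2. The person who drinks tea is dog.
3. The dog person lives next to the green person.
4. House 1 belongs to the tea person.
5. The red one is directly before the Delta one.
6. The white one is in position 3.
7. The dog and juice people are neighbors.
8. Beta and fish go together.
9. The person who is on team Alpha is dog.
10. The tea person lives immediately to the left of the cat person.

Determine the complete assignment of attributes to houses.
Solution:

House | Drink | Team | Pet | Color
----------------------------------
  1   | tea | Alpha | dog | red
  2   | juice | Delta | cat | green
  3   | milk | Gamma | bird | white
  4   | coffee | Beta | fish | blue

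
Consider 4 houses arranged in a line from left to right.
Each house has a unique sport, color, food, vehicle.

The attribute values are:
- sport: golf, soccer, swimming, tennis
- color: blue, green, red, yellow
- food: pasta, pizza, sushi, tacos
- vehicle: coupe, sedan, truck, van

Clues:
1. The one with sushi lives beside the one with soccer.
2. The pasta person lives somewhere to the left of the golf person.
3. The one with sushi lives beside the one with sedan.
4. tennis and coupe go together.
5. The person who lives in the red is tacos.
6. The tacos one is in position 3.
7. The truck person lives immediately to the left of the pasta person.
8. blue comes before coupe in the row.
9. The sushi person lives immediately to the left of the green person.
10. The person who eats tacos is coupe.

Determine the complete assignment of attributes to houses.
Solution:

House | Sport | Color | Food | Vehicle
--------------------------------------
  1   | swimming | blue | sushi | truck
  2   | soccer | green | pasta | sedan
  3   | tennis | red | tacos | coupe
  4   | golf | yellow | pizza | van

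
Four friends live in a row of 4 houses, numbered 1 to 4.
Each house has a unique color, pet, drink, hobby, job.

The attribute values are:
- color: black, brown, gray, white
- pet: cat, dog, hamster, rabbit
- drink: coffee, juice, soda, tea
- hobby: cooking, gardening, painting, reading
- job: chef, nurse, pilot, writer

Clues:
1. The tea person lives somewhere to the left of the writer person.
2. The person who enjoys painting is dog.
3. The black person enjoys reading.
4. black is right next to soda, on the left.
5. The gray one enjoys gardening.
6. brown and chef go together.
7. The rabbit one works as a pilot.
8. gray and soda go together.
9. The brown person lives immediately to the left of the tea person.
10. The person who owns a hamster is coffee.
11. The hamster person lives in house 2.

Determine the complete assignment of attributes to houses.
Solution:

House | Color | Pet | Drink | Hobby | Job
-----------------------------------------
  1   | white | dog | juice | painting | nurse
  2   | brown | hamster | coffee | cooking | chef
  3   | black | rabbit | tea | reading | pilot
  4   | gray | cat | soda | gardening | writer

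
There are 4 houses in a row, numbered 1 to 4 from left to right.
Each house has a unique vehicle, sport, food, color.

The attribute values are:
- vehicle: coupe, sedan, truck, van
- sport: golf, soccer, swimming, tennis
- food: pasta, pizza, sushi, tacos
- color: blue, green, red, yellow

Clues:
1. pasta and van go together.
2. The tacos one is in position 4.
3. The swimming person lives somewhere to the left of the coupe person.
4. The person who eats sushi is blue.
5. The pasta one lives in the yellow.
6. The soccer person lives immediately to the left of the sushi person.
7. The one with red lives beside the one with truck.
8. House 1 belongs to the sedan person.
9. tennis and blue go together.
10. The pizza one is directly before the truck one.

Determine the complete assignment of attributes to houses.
Solution:

House | Vehicle | Sport | Food | Color
--------------------------------------
  1   | sedan | soccer | pizza | red
  2   | truck | tennis | sushi | blue
  3   | van | swimming | pasta | yellow
  4   | coupe | golf | tacos | green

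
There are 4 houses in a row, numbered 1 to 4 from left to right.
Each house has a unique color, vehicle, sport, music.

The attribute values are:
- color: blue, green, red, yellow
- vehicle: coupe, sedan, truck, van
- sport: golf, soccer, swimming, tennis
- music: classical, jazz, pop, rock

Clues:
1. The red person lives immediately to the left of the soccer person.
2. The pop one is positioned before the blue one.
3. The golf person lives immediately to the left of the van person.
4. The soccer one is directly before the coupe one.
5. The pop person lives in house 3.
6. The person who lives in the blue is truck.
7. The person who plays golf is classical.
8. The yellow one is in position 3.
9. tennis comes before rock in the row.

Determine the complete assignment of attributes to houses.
Solution:

House | Color | Vehicle | Sport | Music
---------------------------------------
  1   | red | sedan | golf | classical
  2   | green | van | soccer | jazz
  3   | yellow | coupe | tennis | pop
  4   | blue | truck | swimming | rock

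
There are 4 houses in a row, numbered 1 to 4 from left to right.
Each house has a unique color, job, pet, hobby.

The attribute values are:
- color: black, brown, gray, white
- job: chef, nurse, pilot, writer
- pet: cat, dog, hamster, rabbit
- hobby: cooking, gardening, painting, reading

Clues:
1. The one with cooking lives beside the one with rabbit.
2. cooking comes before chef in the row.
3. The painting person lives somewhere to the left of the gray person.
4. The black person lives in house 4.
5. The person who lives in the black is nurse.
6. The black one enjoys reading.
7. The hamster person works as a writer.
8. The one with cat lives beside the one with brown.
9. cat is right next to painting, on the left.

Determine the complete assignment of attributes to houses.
Solution:

House | Color | Job | Pet | Hobby
---------------------------------
  1   | white | pilot | cat | cooking
  2   | brown | chef | rabbit | painting
  3   | gray | writer | hamster | gardening
  4   | black | nurse | dog | reading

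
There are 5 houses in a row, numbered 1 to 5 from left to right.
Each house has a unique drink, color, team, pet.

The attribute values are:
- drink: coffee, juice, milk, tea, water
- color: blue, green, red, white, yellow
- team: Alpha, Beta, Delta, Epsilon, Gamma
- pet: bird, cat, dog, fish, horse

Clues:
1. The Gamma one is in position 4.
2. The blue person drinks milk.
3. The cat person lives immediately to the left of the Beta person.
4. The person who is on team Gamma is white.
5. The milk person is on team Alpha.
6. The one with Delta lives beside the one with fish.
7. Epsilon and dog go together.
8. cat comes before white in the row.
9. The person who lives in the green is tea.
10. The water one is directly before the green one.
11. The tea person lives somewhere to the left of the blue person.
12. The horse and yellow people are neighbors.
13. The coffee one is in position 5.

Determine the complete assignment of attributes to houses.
Solution:

House | Drink | Color | Team | Pet
----------------------------------
  1   | water | red | Delta | cat
  2   | tea | green | Beta | fish
  3   | milk | blue | Alpha | bird
  4   | juice | white | Gamma | horse
  5   | coffee | yellow | Epsilon | dog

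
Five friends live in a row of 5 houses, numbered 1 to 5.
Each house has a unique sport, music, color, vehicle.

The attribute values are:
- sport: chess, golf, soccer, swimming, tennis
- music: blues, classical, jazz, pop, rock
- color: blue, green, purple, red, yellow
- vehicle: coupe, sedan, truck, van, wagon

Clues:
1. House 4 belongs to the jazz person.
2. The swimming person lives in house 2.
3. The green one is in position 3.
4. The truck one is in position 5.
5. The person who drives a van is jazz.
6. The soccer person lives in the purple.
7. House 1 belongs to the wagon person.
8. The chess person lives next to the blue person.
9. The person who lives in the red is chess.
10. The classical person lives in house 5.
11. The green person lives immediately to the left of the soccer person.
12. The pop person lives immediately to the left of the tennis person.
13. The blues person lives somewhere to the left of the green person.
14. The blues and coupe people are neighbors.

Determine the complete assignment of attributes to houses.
Solution:

House | Sport | Music | Color | Vehicle
---------------------------------------
  1   | chess | blues | red | wagon
  2   | swimming | pop | blue | coupe
  3   | tennis | rock | green | sedan
  4   | soccer | jazz | purple | van
  5   | golf | classical | yellow | truck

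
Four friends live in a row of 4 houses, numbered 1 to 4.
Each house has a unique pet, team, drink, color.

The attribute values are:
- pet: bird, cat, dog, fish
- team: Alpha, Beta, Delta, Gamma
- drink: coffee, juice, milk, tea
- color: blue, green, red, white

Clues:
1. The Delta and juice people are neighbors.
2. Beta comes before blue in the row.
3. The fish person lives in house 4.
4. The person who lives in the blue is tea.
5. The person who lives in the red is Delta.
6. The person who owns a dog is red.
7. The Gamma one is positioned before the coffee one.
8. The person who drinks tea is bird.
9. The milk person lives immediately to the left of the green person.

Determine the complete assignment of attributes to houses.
Solution:

House | Pet | Team | Drink | Color
----------------------------------
  1   | dog | Delta | milk | red
  2   | cat | Beta | juice | green
  3   | bird | Gamma | tea | blue
  4   | fish | Alpha | coffee | white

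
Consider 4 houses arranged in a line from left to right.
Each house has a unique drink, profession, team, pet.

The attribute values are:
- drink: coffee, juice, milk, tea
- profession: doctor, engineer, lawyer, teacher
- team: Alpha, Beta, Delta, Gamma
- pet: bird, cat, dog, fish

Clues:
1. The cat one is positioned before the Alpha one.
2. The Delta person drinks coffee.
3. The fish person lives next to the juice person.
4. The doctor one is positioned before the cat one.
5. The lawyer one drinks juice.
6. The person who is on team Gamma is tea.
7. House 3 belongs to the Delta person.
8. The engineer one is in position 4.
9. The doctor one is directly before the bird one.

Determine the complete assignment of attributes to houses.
Solution:

House | Drink | Profession | Team | Pet
---------------------------------------
  1   | tea | doctor | Gamma | fish
  2   | juice | lawyer | Beta | bird
  3   | coffee | teacher | Delta | cat
  4   | milk | engineer | Alpha | dog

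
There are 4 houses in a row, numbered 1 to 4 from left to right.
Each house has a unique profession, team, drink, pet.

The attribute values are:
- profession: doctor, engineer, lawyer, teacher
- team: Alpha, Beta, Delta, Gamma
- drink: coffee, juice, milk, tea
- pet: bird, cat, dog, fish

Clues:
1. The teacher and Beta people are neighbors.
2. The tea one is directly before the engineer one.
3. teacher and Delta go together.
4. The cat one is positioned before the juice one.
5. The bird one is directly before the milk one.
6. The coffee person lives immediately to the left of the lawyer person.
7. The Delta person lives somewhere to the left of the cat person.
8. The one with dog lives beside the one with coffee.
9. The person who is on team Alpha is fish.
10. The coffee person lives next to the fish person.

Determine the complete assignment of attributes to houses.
Solution:

House | Profession | Team | Drink | Pet
---------------------------------------
  1   | teacher | Delta | tea | bird
  2   | engineer | Beta | milk | dog
  3   | doctor | Gamma | coffee | cat
  4   | lawyer | Alpha | juice | fish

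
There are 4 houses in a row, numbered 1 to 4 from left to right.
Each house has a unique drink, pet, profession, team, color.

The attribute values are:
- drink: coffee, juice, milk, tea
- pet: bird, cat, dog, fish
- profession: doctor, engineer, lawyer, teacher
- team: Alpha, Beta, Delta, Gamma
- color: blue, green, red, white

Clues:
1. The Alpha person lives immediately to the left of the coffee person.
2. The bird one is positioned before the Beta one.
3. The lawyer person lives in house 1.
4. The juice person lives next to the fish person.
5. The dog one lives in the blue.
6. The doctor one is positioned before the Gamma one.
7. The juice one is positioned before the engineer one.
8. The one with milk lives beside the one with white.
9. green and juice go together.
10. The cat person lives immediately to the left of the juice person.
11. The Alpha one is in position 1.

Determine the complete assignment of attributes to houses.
Solution:

House | Drink | Pet | Profession | Team | Color
-----------------------------------------------
  1   | milk | dog | lawyer | Alpha | blue
  2   | coffee | cat | doctor | Delta | white
  3   | juice | bird | teacher | Gamma | green
  4   | tea | fish | engineer | Beta | red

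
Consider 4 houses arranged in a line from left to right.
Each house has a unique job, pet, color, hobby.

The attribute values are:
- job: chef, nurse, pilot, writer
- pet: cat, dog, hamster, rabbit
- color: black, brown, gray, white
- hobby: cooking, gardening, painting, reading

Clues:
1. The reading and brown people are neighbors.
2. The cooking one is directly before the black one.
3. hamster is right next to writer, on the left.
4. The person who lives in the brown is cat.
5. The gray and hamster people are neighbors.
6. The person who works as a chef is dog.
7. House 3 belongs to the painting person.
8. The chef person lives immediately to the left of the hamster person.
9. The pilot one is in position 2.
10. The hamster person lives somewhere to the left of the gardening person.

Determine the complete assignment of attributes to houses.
Solution:

House | Job | Pet | Color | Hobby
---------------------------------
  1   | chef | dog | gray | cooking
  2   | pilot | hamster | black | reading
  3   | writer | cat | brown | painting
  4   | nurse | rabbit | white | gardening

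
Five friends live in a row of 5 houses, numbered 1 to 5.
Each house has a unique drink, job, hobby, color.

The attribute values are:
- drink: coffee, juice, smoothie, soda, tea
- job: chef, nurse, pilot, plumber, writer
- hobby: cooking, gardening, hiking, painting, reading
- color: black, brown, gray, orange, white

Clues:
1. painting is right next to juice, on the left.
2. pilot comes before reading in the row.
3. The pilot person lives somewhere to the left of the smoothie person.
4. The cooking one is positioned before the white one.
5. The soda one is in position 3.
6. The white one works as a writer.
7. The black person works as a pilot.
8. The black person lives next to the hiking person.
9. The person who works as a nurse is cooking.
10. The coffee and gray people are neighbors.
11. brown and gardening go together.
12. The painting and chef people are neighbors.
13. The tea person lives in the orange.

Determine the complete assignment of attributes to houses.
Solution:

House | Drink | Job | Hobby | Color
-----------------------------------
  1   | coffee | pilot | painting | black
  2   | juice | chef | hiking | gray
  3   | soda | plumber | gardening | brown
  4   | tea | nurse | cooking | orange
  5   | smoothie | writer | reading | white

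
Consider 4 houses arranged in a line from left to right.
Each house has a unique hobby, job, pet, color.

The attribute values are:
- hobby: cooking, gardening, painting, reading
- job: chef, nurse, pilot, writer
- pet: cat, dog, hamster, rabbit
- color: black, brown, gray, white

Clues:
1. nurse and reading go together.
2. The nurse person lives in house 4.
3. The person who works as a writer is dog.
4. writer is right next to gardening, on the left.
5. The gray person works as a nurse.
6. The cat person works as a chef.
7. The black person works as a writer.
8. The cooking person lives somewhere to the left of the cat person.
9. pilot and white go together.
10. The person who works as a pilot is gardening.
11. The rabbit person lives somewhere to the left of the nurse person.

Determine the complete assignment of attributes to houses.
Solution:

House | Hobby | Job | Pet | Color
---------------------------------
  1   | cooking | writer | dog | black
  2   | gardening | pilot | rabbit | white
  3   | painting | chef | cat | brown
  4   | reading | nurse | hamster | gray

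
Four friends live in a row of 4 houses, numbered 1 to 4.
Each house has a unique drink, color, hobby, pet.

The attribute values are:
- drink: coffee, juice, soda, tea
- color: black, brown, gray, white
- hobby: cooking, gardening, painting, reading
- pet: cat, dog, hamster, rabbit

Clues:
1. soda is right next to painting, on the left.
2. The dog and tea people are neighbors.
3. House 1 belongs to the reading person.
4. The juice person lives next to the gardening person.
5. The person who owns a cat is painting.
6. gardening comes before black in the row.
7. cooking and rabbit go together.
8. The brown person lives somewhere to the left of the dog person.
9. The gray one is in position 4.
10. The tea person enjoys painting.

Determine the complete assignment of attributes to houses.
Solution:

House | Drink | Color | Hobby | Pet
-----------------------------------
  1   | juice | brown | reading | hamster
  2   | soda | white | gardening | dog
  3   | tea | black | painting | cat
  4   | coffee | gray | cooking | rabbit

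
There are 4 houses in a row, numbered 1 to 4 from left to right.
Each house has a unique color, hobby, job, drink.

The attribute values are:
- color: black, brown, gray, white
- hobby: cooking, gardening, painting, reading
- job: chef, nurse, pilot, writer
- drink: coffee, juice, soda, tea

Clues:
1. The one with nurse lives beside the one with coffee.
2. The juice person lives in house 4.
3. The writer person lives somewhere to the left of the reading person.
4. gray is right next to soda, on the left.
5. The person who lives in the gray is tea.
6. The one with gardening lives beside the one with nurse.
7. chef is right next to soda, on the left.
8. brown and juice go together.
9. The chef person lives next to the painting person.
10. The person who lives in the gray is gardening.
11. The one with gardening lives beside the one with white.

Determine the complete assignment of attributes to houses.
Solution:

House | Color | Hobby | Job | Drink
-----------------------------------
  1   | gray | gardening | chef | tea
  2   | white | painting | nurse | soda
  3   | black | cooking | writer | coffee
  4   | brown | reading | pilot | juice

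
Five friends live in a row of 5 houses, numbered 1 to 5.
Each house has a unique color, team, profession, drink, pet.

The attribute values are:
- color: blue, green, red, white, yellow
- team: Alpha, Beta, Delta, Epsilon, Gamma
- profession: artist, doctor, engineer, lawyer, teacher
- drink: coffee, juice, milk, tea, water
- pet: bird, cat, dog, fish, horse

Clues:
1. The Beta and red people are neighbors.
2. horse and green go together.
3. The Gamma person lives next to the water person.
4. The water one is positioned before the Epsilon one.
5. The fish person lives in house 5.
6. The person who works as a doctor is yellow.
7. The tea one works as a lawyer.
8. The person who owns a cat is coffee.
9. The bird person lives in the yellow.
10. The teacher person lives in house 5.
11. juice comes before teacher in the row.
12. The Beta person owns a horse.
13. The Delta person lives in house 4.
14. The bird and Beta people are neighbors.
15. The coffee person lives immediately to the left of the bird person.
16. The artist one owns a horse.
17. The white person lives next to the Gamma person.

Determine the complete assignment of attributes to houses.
Solution:

House | Color | Team | Profession | Drink | Pet
-----------------------------------------------
  1   | white | Alpha | engineer | coffee | cat
  2   | yellow | Gamma | doctor | juice | bird
  3   | green | Beta | artist | water | horse
  4   | red | Delta | lawyer | tea | dog
  5   | blue | Epsilon | teacher | milk | fish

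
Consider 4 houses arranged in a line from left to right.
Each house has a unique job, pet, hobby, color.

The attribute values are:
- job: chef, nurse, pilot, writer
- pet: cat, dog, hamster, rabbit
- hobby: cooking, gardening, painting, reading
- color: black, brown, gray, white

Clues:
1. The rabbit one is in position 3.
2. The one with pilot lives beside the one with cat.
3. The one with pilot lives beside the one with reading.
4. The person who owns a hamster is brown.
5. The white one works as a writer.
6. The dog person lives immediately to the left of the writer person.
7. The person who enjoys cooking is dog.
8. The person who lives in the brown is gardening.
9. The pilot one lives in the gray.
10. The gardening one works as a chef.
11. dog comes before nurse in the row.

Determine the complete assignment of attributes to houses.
Solution:

House | Job | Pet | Hobby | Color
---------------------------------
  1   | pilot | dog | cooking | gray
  2   | writer | cat | reading | white
  3   | nurse | rabbit | painting | black
  4   | chef | hamster | gardening | brown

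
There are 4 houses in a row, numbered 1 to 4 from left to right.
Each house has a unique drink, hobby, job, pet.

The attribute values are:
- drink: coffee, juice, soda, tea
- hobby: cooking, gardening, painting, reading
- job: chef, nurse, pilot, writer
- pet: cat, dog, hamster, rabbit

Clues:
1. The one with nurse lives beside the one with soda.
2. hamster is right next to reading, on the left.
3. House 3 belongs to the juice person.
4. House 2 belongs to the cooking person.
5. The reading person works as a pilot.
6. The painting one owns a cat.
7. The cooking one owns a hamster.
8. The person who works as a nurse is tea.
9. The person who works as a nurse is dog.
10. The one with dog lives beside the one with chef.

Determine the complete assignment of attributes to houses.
Solution:

House | Drink | Hobby | Job | Pet
---------------------------------
  1   | tea | gardening | nurse | dog
  2   | soda | cooking | chef | hamster
  3   | juice | reading | pilot | rabbit
  4   | coffee | painting | writer | cat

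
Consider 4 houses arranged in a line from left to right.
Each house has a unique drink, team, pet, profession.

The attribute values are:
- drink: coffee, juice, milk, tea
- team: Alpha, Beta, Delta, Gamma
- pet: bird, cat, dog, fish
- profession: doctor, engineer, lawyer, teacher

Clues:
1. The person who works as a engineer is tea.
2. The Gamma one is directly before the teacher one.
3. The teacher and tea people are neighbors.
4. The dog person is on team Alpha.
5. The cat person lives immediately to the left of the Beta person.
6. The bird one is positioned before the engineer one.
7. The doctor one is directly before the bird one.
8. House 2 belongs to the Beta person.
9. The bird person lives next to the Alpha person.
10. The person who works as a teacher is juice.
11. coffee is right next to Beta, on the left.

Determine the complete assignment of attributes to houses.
Solution:

House | Drink | Team | Pet | Profession
---------------------------------------
  1   | coffee | Gamma | cat | doctor
  2   | juice | Beta | bird | teacher
  3   | tea | Alpha | dog | engineer
  4   | milk | Delta | fish | lawyer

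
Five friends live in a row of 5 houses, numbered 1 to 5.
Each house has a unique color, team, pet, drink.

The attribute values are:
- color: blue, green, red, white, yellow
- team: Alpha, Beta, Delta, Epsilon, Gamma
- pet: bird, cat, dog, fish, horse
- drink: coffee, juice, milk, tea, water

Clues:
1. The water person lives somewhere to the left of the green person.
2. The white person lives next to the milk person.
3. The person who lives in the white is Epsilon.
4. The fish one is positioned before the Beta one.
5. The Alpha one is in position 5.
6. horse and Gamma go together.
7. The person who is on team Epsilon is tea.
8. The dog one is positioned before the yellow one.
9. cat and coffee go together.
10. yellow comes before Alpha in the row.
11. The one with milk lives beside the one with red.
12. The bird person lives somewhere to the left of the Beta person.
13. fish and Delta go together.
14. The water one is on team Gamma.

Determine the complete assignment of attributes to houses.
Solution:

House | Color | Team | Pet | Drink
----------------------------------
  1   | white | Epsilon | bird | tea
  2   | blue | Delta | fish | milk
  3   | red | Beta | dog | juice
  4   | yellow | Gamma | horse | water
  5   | green | Alpha | cat | coffee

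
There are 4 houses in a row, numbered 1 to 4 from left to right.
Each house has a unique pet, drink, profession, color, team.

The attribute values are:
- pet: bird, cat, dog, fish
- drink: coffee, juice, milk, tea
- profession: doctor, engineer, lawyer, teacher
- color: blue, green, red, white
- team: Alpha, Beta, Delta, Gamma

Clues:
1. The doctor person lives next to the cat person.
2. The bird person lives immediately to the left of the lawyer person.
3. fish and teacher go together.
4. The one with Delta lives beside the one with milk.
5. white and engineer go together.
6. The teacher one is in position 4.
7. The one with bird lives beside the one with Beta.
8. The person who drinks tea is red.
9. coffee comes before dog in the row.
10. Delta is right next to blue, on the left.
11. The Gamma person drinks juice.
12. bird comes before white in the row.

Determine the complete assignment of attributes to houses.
Solution:

House | Pet | Drink | Profession | Color | Team
-----------------------------------------------
  1   | bird | coffee | doctor | green | Delta
  2   | cat | milk | lawyer | blue | Beta
  3   | dog | juice | engineer | white | Gamma
  4   | fish | tea | teacher | red | Alpha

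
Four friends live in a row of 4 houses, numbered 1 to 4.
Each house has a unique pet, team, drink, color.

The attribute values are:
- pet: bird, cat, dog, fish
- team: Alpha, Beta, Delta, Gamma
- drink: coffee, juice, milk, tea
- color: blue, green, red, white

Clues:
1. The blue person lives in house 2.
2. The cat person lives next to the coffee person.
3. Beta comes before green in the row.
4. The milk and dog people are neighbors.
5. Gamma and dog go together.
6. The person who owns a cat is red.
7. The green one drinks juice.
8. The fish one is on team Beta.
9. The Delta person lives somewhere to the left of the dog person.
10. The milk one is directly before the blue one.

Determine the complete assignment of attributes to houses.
Solution:

House | Pet | Team | Drink | Color
----------------------------------
  1   | cat | Delta | milk | red
  2   | dog | Gamma | coffee | blue
  3   | fish | Beta | tea | white
  4   | bird | Alpha | juice | green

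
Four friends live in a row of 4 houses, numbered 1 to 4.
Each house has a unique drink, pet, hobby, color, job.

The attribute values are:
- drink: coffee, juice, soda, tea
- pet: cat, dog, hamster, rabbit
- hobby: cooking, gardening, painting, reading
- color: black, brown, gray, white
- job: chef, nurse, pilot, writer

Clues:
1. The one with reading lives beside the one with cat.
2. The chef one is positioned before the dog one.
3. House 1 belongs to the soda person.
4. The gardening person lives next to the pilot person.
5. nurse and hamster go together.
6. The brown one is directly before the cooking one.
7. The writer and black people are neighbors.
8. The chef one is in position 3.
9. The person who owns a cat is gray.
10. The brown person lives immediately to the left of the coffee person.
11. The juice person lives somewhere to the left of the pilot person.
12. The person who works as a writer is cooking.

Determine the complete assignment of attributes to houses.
Solution:

House | Drink | Pet | Hobby | Color | Job
-----------------------------------------
  1   | soda | hamster | reading | brown | nurse
  2   | coffee | cat | cooking | gray | writer
  3   | juice | rabbit | gardening | black | chef
  4   | tea | dog | painting | white | pilot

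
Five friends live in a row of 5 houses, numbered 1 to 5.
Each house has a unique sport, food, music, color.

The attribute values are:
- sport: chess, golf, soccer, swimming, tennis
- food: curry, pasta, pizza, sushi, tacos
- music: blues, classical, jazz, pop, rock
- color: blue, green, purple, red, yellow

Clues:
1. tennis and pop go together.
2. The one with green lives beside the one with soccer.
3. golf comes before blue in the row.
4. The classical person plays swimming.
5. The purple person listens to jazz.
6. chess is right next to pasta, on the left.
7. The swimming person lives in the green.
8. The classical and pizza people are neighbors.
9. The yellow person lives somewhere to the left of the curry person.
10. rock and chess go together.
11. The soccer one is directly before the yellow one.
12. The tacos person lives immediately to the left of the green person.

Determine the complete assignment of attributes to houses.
Solution:

House | Sport | Food | Music | Color
------------------------------------
  1   | chess | tacos | rock | red
  2   | swimming | pasta | classical | green
  3   | soccer | pizza | jazz | purple
  4   | golf | sushi | blues | yellow
  5   | tennis | curry | pop | blue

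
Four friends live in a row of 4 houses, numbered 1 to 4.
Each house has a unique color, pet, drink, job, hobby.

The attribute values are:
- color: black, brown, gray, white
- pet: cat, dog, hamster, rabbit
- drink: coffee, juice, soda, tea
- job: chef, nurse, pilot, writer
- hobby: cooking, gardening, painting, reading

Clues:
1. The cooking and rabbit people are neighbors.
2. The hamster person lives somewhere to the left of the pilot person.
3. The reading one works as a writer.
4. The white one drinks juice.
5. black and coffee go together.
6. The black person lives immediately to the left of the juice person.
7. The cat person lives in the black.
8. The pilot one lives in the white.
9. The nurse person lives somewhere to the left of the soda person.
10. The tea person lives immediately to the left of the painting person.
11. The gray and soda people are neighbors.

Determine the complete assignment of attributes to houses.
Solution:

House | Color | Pet | Drink | Job | Hobby
-----------------------------------------
  1   | gray | hamster | tea | nurse | cooking
  2   | brown | rabbit | soda | chef | painting
  3   | black | cat | coffee | writer | reading
  4   | white | dog | juice | pilot | gardening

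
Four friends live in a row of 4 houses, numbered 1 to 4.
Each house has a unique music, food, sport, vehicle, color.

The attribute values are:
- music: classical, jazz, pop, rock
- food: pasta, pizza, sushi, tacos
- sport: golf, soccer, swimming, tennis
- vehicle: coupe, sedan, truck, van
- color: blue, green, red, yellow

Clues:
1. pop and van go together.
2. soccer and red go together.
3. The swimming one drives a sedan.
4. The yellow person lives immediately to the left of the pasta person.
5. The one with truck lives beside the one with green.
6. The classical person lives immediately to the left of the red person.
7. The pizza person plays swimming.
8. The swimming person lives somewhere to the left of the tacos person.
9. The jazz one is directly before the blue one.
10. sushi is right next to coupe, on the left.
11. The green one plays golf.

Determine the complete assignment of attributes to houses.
Solution:

House | Music | Food | Sport | Vehicle | Color
----------------------------------------------
  1   | rock | sushi | tennis | truck | yellow
  2   | jazz | pasta | golf | coupe | green
  3   | classical | pizza | swimming | sedan | blue
  4   | pop | tacos | soccer | van | red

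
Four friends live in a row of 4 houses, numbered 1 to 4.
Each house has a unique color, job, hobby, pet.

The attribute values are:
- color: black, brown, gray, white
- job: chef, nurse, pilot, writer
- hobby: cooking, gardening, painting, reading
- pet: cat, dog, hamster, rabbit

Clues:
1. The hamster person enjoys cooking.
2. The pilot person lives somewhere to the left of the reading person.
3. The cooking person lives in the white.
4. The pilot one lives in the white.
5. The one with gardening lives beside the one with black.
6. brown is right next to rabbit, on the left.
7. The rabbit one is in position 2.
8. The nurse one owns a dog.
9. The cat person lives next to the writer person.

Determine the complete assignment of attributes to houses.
Solution:

House | Color | Job | Hobby | Pet
---------------------------------
  1   | brown | chef | gardening | cat
  2   | black | writer | painting | rabbit
  3   | white | pilot | cooking | hamster
  4   | gray | nurse | reading | dog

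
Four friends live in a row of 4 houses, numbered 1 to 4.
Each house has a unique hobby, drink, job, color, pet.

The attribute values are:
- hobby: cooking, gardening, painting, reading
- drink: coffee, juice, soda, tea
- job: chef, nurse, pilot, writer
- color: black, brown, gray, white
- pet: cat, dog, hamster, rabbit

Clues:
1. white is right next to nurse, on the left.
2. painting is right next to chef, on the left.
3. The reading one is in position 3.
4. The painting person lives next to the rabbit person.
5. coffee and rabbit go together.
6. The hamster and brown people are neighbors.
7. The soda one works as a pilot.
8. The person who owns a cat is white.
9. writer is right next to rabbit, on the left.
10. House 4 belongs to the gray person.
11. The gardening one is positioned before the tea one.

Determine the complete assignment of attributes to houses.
Solution:

House | Hobby | Drink | Job | Color | Pet
-----------------------------------------
  1   | painting | juice | writer | black | hamster
  2   | gardening | coffee | chef | brown | rabbit
  3   | reading | soda | pilot | white | cat
  4   | cooking | tea | nurse | gray | dog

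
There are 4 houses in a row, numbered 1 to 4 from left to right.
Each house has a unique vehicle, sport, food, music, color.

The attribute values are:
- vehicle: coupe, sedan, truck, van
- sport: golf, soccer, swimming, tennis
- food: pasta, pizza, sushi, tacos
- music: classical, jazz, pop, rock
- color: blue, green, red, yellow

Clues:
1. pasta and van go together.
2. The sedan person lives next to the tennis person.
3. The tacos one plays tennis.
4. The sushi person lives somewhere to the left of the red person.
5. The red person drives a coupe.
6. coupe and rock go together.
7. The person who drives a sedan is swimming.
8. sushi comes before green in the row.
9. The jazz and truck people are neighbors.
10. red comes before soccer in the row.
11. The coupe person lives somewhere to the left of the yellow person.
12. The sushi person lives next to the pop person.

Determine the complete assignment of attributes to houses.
Solution:

House | Vehicle | Sport | Food | Music | Color
----------------------------------------------
  1   | sedan | swimming | sushi | jazz | blue
  2   | truck | tennis | tacos | pop | green
  3   | coupe | golf | pizza | rock | red
  4   | van | soccer | pasta | classical | yellow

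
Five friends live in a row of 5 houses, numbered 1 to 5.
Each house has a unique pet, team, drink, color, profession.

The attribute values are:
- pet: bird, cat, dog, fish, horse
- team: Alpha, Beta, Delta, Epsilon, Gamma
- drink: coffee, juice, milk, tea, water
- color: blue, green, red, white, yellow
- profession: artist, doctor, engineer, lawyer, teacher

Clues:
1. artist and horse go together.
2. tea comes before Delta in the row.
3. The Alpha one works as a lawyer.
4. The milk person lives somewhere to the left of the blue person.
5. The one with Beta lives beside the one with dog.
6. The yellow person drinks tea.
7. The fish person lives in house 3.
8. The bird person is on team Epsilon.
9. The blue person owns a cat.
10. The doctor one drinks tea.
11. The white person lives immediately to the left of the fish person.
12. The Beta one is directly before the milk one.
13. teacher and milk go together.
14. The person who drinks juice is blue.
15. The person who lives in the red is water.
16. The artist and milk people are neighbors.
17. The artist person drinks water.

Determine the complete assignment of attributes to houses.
Solution:

House | Pet | Team | Drink | Color | Profession
-----------------------------------------------
  1   | horse | Beta | water | red | artist
  2   | dog | Gamma | milk | white | teacher
  3   | fish | Alpha | coffee | green | lawyer
  4   | bird | Epsilon | tea | yellow | doctor
  5   | cat | Delta | juice | blue | engineer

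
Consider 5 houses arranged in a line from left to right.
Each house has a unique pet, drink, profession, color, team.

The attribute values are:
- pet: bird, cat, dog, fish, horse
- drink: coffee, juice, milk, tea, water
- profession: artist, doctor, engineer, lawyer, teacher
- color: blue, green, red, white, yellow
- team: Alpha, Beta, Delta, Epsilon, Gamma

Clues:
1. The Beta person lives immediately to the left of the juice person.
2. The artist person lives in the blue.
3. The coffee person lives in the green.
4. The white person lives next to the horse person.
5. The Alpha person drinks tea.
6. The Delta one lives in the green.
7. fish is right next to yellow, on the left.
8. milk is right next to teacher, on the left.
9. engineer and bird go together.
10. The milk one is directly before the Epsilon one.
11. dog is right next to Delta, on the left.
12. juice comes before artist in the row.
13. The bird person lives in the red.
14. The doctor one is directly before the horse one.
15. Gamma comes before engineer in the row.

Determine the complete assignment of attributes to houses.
Solution:

House | Pet | Drink | Profession | Color | Team
-----------------------------------------------
  1   | fish | milk | doctor | white | Beta
  2   | horse | juice | teacher | yellow | Epsilon
  3   | dog | water | artist | blue | Gamma
  4   | cat | coffee | lawyer | green | Delta
  5   | bird | tea | engineer | red | Alpha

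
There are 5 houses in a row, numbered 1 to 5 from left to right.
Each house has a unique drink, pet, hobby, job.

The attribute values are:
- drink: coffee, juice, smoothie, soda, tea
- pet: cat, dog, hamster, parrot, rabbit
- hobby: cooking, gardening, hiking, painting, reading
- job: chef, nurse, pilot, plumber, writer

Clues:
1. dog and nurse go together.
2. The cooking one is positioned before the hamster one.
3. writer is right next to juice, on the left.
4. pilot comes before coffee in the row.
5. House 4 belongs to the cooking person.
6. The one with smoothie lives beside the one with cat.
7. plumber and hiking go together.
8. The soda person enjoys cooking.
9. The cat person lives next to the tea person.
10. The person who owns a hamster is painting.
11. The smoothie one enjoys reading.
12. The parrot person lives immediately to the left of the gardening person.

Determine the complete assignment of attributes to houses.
Solution:

House | Drink | Pet | Hobby | Job
---------------------------------
  1   | smoothie | parrot | reading | writer
  2   | juice | cat | gardening | pilot
  3   | tea | rabbit | hiking | plumber
  4   | soda | dog | cooking | nurse
  5   | coffee | hamster | painting | chef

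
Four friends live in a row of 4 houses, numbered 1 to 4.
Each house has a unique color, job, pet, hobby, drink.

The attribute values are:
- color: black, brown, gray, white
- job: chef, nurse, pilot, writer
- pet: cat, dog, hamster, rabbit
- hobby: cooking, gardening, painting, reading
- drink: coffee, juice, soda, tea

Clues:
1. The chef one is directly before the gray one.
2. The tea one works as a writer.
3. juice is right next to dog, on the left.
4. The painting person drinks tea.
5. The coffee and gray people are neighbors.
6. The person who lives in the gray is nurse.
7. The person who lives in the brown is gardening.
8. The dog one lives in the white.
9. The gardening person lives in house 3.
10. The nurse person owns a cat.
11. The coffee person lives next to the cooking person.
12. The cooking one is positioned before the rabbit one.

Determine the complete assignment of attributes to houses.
Solution:

House | Color | Job | Pet | Hobby | Drink
-----------------------------------------
  1   | black | chef | hamster | reading | coffee
  2   | gray | nurse | cat | cooking | soda
  3   | brown | pilot | rabbit | gardening | juice
  4   | white | writer | dog | painting | tea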